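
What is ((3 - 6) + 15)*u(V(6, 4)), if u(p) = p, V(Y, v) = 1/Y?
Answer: 2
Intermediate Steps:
((3 - 6) + 15)*u(V(6, 4)) = ((3 - 6) + 15)/6 = (-3 + 15)*(⅙) = 12*(⅙) = 2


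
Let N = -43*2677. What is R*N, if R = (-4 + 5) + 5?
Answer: -690666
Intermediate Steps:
R = 6 (R = 1 + 5 = 6)
N = -115111
R*N = 6*(-115111) = -690666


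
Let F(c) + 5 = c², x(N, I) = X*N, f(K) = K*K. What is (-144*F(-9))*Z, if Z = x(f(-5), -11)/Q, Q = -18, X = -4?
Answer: -60800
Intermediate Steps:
f(K) = K²
x(N, I) = -4*N
F(c) = -5 + c²
Z = 50/9 (Z = -4*(-5)²/(-18) = -4*25*(-1/18) = -100*(-1/18) = 50/9 ≈ 5.5556)
(-144*F(-9))*Z = -144*(-5 + (-9)²)*(50/9) = -144*(-5 + 81)*(50/9) = -144*76*(50/9) = -10944*50/9 = -60800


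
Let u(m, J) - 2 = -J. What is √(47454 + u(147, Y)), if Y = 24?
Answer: 154*√2 ≈ 217.79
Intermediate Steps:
u(m, J) = 2 - J
√(47454 + u(147, Y)) = √(47454 + (2 - 1*24)) = √(47454 + (2 - 24)) = √(47454 - 22) = √47432 = 154*√2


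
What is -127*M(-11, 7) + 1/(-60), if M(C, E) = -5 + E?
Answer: -15241/60 ≈ -254.02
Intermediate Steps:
-127*M(-11, 7) + 1/(-60) = -127*(-5 + 7) + 1/(-60) = -127*2 - 1/60 = -254 - 1/60 = -15241/60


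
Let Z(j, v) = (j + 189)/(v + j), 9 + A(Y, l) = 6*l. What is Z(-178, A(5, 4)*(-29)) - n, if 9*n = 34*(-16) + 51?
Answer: 302110/5517 ≈ 54.760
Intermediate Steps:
A(Y, l) = -9 + 6*l
Z(j, v) = (189 + j)/(j + v)
n = -493/9 (n = (34*(-16) + 51)/9 = (-544 + 51)/9 = (1/9)*(-493) = -493/9 ≈ -54.778)
Z(-178, A(5, 4)*(-29)) - n = (189 - 178)/(-178 + (-9 + 6*4)*(-29)) - 1*(-493/9) = 11/(-178 + (-9 + 24)*(-29)) + 493/9 = 11/(-178 + 15*(-29)) + 493/9 = 11/(-178 - 435) + 493/9 = 11/(-613) + 493/9 = -1/613*11 + 493/9 = -11/613 + 493/9 = 302110/5517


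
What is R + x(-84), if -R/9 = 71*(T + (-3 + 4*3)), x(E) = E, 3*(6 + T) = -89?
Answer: 16956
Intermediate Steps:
T = -107/3 (T = -6 + (⅓)*(-89) = -6 - 89/3 = -107/3 ≈ -35.667)
R = 17040 (R = -639*(-107/3 + (-3 + 4*3)) = -639*(-107/3 + (-3 + 12)) = -639*(-107/3 + 9) = -639*(-80)/3 = -9*(-5680/3) = 17040)
R + x(-84) = 17040 - 84 = 16956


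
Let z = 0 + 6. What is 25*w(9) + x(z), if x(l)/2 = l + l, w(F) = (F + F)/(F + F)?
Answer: 49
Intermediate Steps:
z = 6
w(F) = 1 (w(F) = (2*F)/((2*F)) = (2*F)*(1/(2*F)) = 1)
x(l) = 4*l (x(l) = 2*(l + l) = 2*(2*l) = 4*l)
25*w(9) + x(z) = 25*1 + 4*6 = 25 + 24 = 49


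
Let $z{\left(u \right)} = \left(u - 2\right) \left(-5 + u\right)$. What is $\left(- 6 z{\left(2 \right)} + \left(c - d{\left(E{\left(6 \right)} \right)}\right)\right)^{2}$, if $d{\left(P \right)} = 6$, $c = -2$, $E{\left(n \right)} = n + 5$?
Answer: $64$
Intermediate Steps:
$E{\left(n \right)} = 5 + n$
$z{\left(u \right)} = \left(-5 + u\right) \left(-2 + u\right)$ ($z{\left(u \right)} = \left(-2 + u\right) \left(-5 + u\right) = \left(-5 + u\right) \left(-2 + u\right)$)
$\left(- 6 z{\left(2 \right)} + \left(c - d{\left(E{\left(6 \right)} \right)}\right)\right)^{2} = \left(- 6 \left(10 + 2^{2} - 14\right) - 8\right)^{2} = \left(- 6 \left(10 + 4 - 14\right) - 8\right)^{2} = \left(\left(-6\right) 0 - 8\right)^{2} = \left(0 - 8\right)^{2} = \left(-8\right)^{2} = 64$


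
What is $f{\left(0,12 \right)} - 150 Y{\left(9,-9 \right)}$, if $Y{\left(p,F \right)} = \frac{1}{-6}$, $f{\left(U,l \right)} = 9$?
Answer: $34$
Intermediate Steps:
$Y{\left(p,F \right)} = - \frac{1}{6}$
$f{\left(0,12 \right)} - 150 Y{\left(9,-9 \right)} = 9 - -25 = 9 + 25 = 34$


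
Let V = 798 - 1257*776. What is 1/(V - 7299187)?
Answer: -1/8273821 ≈ -1.2086e-7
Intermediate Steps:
V = -974634 (V = 798 - 975432 = -974634)
1/(V - 7299187) = 1/(-974634 - 7299187) = 1/(-8273821) = -1/8273821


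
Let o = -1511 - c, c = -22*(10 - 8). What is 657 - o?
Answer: 2124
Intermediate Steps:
c = -44 (c = -22*2 = -44)
o = -1467 (o = -1511 - 1*(-44) = -1511 + 44 = -1467)
657 - o = 657 - 1*(-1467) = 657 + 1467 = 2124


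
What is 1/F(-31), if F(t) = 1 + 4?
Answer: ⅕ ≈ 0.20000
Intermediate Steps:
F(t) = 5
1/F(-31) = 1/5 = ⅕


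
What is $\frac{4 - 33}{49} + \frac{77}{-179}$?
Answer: $- \frac{8964}{8771} \approx -1.022$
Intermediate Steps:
$\frac{4 - 33}{49} + \frac{77}{-179} = \left(-29\right) \frac{1}{49} + 77 \left(- \frac{1}{179}\right) = - \frac{29}{49} - \frac{77}{179} = - \frac{8964}{8771}$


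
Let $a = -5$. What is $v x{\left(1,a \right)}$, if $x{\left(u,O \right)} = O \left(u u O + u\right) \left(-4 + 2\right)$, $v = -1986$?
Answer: $79440$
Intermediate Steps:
$x{\left(u,O \right)} = - 2 O \left(u + O u^{2}\right)$ ($x{\left(u,O \right)} = O \left(u^{2} O + u\right) \left(-2\right) = O \left(O u^{2} + u\right) \left(-2\right) = O \left(u + O u^{2}\right) \left(-2\right) = - 2 O \left(u + O u^{2}\right)$)
$v x{\left(1,a \right)} = - 1986 \left(\left(-2\right) \left(-5\right) 1 \left(1 - 5\right)\right) = - 1986 \left(\left(-2\right) \left(-5\right) 1 \left(-4\right)\right) = \left(-1986\right) \left(-40\right) = 79440$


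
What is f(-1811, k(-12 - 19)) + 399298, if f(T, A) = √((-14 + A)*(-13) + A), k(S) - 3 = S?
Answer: 399298 + √518 ≈ 3.9932e+5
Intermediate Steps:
k(S) = 3 + S
f(T, A) = √(182 - 12*A) (f(T, A) = √((182 - 13*A) + A) = √(182 - 12*A))
f(-1811, k(-12 - 19)) + 399298 = √(182 - 12*(3 + (-12 - 19))) + 399298 = √(182 - 12*(3 - 31)) + 399298 = √(182 - 12*(-28)) + 399298 = √(182 + 336) + 399298 = √518 + 399298 = 399298 + √518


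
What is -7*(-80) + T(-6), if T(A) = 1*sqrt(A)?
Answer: 560 + I*sqrt(6) ≈ 560.0 + 2.4495*I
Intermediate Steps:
T(A) = sqrt(A)
-7*(-80) + T(-6) = -7*(-80) + sqrt(-6) = 560 + I*sqrt(6)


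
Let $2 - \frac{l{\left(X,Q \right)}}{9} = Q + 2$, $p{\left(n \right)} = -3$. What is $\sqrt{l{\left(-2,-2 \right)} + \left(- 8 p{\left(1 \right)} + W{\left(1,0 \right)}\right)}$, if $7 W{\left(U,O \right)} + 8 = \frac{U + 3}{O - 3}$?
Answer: $\frac{\sqrt{366}}{3} \approx 6.377$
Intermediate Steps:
$l{\left(X,Q \right)} = - 9 Q$ ($l{\left(X,Q \right)} = 18 - 9 \left(Q + 2\right) = 18 - 9 \left(2 + Q\right) = 18 - \left(18 + 9 Q\right) = - 9 Q$)
$W{\left(U,O \right)} = - \frac{8}{7} + \frac{3 + U}{7 \left(-3 + O\right)}$ ($W{\left(U,O \right)} = - \frac{8}{7} + \frac{\left(U + 3\right) \frac{1}{O - 3}}{7} = - \frac{8}{7} + \frac{\left(3 + U\right) \frac{1}{-3 + O}}{7} = - \frac{8}{7} + \frac{\frac{1}{-3 + O} \left(3 + U\right)}{7} = - \frac{8}{7} + \frac{3 + U}{7 \left(-3 + O\right)}$)
$\sqrt{l{\left(-2,-2 \right)} + \left(- 8 p{\left(1 \right)} + W{\left(1,0 \right)}\right)} = \sqrt{\left(-9\right) \left(-2\right) + \left(\left(-8\right) \left(-3\right) + \frac{27 + 1 - 0}{7 \left(-3 + 0\right)}\right)} = \sqrt{18 + \left(24 + \frac{27 + 1 + 0}{7 \left(-3\right)}\right)} = \sqrt{18 + \left(24 + \frac{1}{7} \left(- \frac{1}{3}\right) 28\right)} = \sqrt{18 + \left(24 - \frac{4}{3}\right)} = \sqrt{18 + \frac{68}{3}} = \sqrt{\frac{122}{3}} = \frac{\sqrt{366}}{3}$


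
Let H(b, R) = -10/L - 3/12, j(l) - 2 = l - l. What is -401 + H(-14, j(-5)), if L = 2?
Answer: -1625/4 ≈ -406.25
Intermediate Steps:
j(l) = 2 (j(l) = 2 + (l - l) = 2 + 0 = 2)
H(b, R) = -21/4 (H(b, R) = -10/2 - 3/12 = -10*½ - 3*1/12 = -5 - ¼ = -21/4)
-401 + H(-14, j(-5)) = -401 - 21/4 = -1625/4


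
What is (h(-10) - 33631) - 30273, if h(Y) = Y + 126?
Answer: -63788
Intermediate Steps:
h(Y) = 126 + Y
(h(-10) - 33631) - 30273 = ((126 - 10) - 33631) - 30273 = (116 - 33631) - 30273 = -33515 - 30273 = -63788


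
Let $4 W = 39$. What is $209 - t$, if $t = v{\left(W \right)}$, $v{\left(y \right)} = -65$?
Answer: $274$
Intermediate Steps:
$W = \frac{39}{4}$ ($W = \frac{1}{4} \cdot 39 = \frac{39}{4} \approx 9.75$)
$t = -65$
$209 - t = 209 - -65 = 209 + 65 = 274$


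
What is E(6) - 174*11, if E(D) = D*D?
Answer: -1878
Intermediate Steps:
E(D) = D**2
E(6) - 174*11 = 6**2 - 174*11 = 36 - 58*33 = 36 - 1914 = -1878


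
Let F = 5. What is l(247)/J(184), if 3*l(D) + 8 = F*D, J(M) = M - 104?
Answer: 409/80 ≈ 5.1125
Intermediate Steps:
J(M) = -104 + M
l(D) = -8/3 + 5*D/3 (l(D) = -8/3 + (5*D)/3 = -8/3 + 5*D/3)
l(247)/J(184) = (-8/3 + (5/3)*247)/(-104 + 184) = (-8/3 + 1235/3)/80 = 409*(1/80) = 409/80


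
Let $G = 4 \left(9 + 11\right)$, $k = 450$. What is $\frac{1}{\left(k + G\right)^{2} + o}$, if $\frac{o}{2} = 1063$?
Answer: $\frac{1}{283026} \approx 3.5332 \cdot 10^{-6}$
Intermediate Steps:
$G = 80$ ($G = 4 \cdot 20 = 80$)
$o = 2126$ ($o = 2 \cdot 1063 = 2126$)
$\frac{1}{\left(k + G\right)^{2} + o} = \frac{1}{\left(450 + 80\right)^{2} + 2126} = \frac{1}{530^{2} + 2126} = \frac{1}{280900 + 2126} = \frac{1}{283026}$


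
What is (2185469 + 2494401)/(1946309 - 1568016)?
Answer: 4679870/378293 ≈ 12.371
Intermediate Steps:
(2185469 + 2494401)/(1946309 - 1568016) = 4679870/378293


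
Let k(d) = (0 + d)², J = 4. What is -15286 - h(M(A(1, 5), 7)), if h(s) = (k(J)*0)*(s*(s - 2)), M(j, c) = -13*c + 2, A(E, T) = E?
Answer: -15286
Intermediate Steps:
k(d) = d²
M(j, c) = 2 - 13*c
h(s) = 0 (h(s) = (4²*0)*(s*(s - 2)) = (16*0)*(s*(-2 + s)) = 0*(s*(-2 + s)) = 0)
-15286 - h(M(A(1, 5), 7)) = -15286 - 1*0 = -15286 + 0 = -15286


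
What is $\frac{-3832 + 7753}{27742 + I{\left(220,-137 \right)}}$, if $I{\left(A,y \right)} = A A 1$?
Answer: $\frac{3921}{76142} \approx 0.051496$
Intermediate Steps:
$I{\left(A,y \right)} = A^{2}$ ($I{\left(A,y \right)} = A^{2} \cdot 1 = A^{2}$)
$\frac{-3832 + 7753}{27742 + I{\left(220,-137 \right)}} = \frac{-3832 + 7753}{27742 + 220^{2}} = \frac{3921}{27742 + 48400} = \frac{3921}{76142}$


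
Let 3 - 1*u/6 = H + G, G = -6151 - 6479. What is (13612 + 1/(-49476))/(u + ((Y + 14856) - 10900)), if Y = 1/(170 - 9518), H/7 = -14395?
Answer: 27612159751/1388202753287 ≈ 0.019891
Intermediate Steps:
H = -100765 (H = 7*(-14395) = -100765)
G = -12630
u = 680388 (u = 18 - 6*(-100765 - 12630) = 18 - 6*(-113395) = 18 + 680370 = 680388)
Y = -1/9348 (Y = 1/(-9348) = -1/9348 ≈ -0.00010697)
(13612 + 1/(-49476))/(u + ((Y + 14856) - 10900)) = (13612 + 1/(-49476))/(680388 + ((-1/9348 + 14856) - 10900)) = (13612 - 1/49476)/(680388 + (138873887/9348 - 10900)) = 673467311/(49476*(680388 + 36980687/9348)) = 673467311/(49476*(6397247711/9348)) = (673467311/49476)*(9348/6397247711) = 27612159751/1388202753287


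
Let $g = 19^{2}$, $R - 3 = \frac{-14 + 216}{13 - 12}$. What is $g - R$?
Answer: $156$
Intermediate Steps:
$R = 205$ ($R = 3 + \frac{-14 + 216}{13 - 12} = 3 + \frac{202}{1} = 3 + 202 \cdot 1 = 3 + 202 = 205$)
$g = 361$
$g - R = 361 - 205 = 156$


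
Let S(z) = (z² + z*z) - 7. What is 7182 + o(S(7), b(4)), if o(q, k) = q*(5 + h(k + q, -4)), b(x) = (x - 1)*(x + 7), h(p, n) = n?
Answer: 7273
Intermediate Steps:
S(z) = -7 + 2*z² (S(z) = (z² + z²) - 7 = 2*z² - 7 = -7 + 2*z²)
b(x) = (-1 + x)*(7 + x)
o(q, k) = q (o(q, k) = q*(5 - 4) = q*1 = q)
7182 + o(S(7), b(4)) = 7182 + (-7 + 2*7²) = 7182 + (-7 + 2*49) = 7182 + (-7 + 98) = 7182 + 91 = 7273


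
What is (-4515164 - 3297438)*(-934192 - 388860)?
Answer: 10336478701304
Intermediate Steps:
(-4515164 - 3297438)*(-934192 - 388860) = -7812602*(-1323052) = 10336478701304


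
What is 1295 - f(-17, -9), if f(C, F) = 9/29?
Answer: 37546/29 ≈ 1294.7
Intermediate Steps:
f(C, F) = 9/29 (f(C, F) = 9*(1/29) = 9/29)
1295 - f(-17, -9) = 1295 - 1*9/29 = 1295 - 9/29 = 37546/29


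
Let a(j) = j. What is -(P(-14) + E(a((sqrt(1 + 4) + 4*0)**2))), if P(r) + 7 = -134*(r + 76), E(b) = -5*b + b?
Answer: 8335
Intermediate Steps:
E(b) = -4*b
P(r) = -10191 - 134*r (P(r) = -7 - 134*(r + 76) = -7 - 134*(76 + r) = -7 + (-10184 - 134*r) = -10191 - 134*r)
-(P(-14) + E(a((sqrt(1 + 4) + 4*0)**2))) = -((-10191 - 134*(-14)) - 4*(sqrt(1 + 4) + 4*0)**2) = -((-10191 + 1876) - 4*(sqrt(5) + 0)**2) = -(-8315 - 4*(sqrt(5))**2) = -(-8315 - 4*5) = -(-8315 - 20) = -1*(-8335) = 8335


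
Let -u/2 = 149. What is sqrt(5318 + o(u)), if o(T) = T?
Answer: 2*sqrt(1255) ≈ 70.852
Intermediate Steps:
u = -298 (u = -2*149 = -298)
sqrt(5318 + o(u)) = sqrt(5318 - 298) = sqrt(5020) = 2*sqrt(1255)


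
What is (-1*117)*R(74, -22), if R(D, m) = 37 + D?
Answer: -12987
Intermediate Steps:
(-1*117)*R(74, -22) = (-1*117)*(37 + 74) = -117*111 = -12987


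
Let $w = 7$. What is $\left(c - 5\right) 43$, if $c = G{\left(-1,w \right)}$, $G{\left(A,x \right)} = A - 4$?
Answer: $-430$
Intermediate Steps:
$G{\left(A,x \right)} = -4 + A$
$c = -5$ ($c = -4 - 1 = -5$)
$\left(c - 5\right) 43 = \left(-5 - 5\right) 43 = \left(-10\right) 43 = -430$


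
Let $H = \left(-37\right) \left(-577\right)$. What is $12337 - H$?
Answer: $-9012$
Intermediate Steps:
$H = 21349$
$12337 - H = 12337 - 21349 = -9012$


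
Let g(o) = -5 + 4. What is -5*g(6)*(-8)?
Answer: -40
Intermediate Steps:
g(o) = -1
-5*g(6)*(-8) = -5*(-1)*(-8) = 5*(-8) = -40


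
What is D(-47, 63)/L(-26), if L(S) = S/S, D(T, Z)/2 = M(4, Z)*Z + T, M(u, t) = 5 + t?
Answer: 8474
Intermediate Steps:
D(T, Z) = 2*T + 2*Z*(5 + Z) (D(T, Z) = 2*((5 + Z)*Z + T) = 2*(Z*(5 + Z) + T) = 2*(T + Z*(5 + Z)) = 2*T + 2*Z*(5 + Z))
L(S) = 1
D(-47, 63)/L(-26) = (2*(-47) + 2*63*(5 + 63))/1 = (-94 + 2*63*68)*1 = (-94 + 8568)*1 = 8474*1 = 8474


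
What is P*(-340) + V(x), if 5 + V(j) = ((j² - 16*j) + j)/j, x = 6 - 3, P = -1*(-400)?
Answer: -136017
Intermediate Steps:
P = 400
x = 3
V(j) = -5 + (j² - 15*j)/j (V(j) = -5 + ((j² - 16*j) + j)/j = -5 + (j² - 15*j)/j)
P*(-340) + V(x) = 400*(-340) + (-20 + 3) = -136000 - 17 = -136017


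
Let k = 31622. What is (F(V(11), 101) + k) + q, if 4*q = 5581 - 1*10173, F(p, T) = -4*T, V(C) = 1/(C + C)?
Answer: 30070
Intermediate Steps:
V(C) = 1/(2*C)
q = -1148 (q = (5581 - 1*10173)/4 = (5581 - 10173)/4 = (¼)*(-4592) = -1148)
(F(V(11), 101) + k) + q = (-4*101 + 31622) - 1148 = (-404 + 31622) - 1148 = 31218 - 1148 = 30070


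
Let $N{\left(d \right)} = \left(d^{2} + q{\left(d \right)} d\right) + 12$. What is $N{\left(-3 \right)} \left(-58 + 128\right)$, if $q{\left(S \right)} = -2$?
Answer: $1890$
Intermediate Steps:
$N{\left(d \right)} = 12 + d^{2} - 2 d$ ($N{\left(d \right)} = \left(d^{2} - 2 d\right) + 12 = 12 + d^{2} - 2 d$)
$N{\left(-3 \right)} \left(-58 + 128\right) = \left(12 + \left(-3\right)^{2} - -6\right) \left(-58 + 128\right) = \left(12 + 9 + 6\right) 70 = 27 \cdot 70 = 1890$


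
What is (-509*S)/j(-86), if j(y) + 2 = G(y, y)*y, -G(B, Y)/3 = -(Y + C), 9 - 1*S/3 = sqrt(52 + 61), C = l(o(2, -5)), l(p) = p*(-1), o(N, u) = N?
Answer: -13743/22702 + 1527*sqrt(113)/22702 ≈ 0.10965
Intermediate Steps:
l(p) = -p
C = -2 (C = -1*2 = -2)
S = 27 - 3*sqrt(113) (S = 27 - 3*sqrt(52 + 61) = 27 - 3*sqrt(113) ≈ -4.8904)
G(B, Y) = -6 + 3*Y (G(B, Y) = -(-3)*(Y - 2) = -(-3)*(-2 + Y) = -3*(2 - Y) = -6 + 3*Y)
j(y) = -2 + y*(-6 + 3*y) (j(y) = -2 + (-6 + 3*y)*y = -2 + y*(-6 + 3*y))
(-509*S)/j(-86) = (-509*(27 - 3*sqrt(113)))/(-2 + 3*(-86)*(-2 - 86)) = (-13743 + 1527*sqrt(113))/(-2 + 3*(-86)*(-88)) = (-13743 + 1527*sqrt(113))/(-2 + 22704) = (-13743 + 1527*sqrt(113))/22702 = (-13743 + 1527*sqrt(113))*(1/22702) = -13743/22702 + 1527*sqrt(113)/22702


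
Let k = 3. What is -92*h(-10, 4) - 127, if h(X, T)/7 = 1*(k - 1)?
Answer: -1415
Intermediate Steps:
h(X, T) = 14 (h(X, T) = 7*(1*(3 - 1)) = 7*(1*2) = 7*2 = 14)
-92*h(-10, 4) - 127 = -92*14 - 127 = -1288 - 127 = -1415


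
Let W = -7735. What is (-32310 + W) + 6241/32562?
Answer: -1303939049/32562 ≈ -40045.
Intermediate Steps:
(-32310 + W) + 6241/32562 = (-32310 - 7735) + 6241/32562 = -40045 + 6241*(1/32562) = -40045 + 6241/32562 = -1303939049/32562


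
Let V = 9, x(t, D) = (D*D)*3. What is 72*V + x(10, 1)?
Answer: 651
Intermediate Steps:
x(t, D) = 3*D² (x(t, D) = D²*3 = 3*D²)
72*V + x(10, 1) = 72*9 + 3*1² = 648 + 3*1 = 648 + 3 = 651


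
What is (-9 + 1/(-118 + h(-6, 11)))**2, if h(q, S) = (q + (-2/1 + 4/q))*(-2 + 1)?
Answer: 8732025/107584 ≈ 81.165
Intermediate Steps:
h(q, S) = 2 - q - 4/q (h(q, S) = (q + (-2*1 + 4/q))*(-1) = (q + (-2 + 4/q))*(-1) = (-2 + q + 4/q)*(-1) = 2 - q - 4/q)
(-9 + 1/(-118 + h(-6, 11)))**2 = (-9 + 1/(-118 + (2 - 1*(-6) - 4/(-6))))**2 = (-9 + 1/(-118 + (2 + 6 - 4*(-1/6))))**2 = (-9 + 1/(-118 + (2 + 6 + 2/3)))**2 = (-9 + 1/(-118 + 26/3))**2 = (-9 + 1/(-328/3))**2 = (-9 - 3/328)**2 = (-2955/328)**2 = 8732025/107584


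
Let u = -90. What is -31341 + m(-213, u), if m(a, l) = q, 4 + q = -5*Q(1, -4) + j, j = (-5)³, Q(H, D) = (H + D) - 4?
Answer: -31435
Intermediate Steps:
Q(H, D) = -4 + D + H (Q(H, D) = (D + H) - 4 = -4 + D + H)
j = -125
q = -94 (q = -4 + (-5*(-4 - 4 + 1) - 125) = -4 + (-5*(-7) - 125) = -4 + (35 - 125) = -4 - 90 = -94)
m(a, l) = -94
-31341 + m(-213, u) = -31341 - 94 = -31435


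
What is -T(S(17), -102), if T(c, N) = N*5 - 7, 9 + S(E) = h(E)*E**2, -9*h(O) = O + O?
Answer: 517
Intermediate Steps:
h(O) = -2*O/9 (h(O) = -(O + O)/9 = -2*O/9)
S(E) = -9 - 2*E**3/9 (S(E) = -9 + (-2*E/9)*E**2 = -9 - 2*E**3/9)
T(c, N) = -7 + 5*N (T(c, N) = 5*N - 7 = -7 + 5*N)
-T(S(17), -102) = -(-7 + 5*(-102)) = -(-7 - 510) = -1*(-517) = 517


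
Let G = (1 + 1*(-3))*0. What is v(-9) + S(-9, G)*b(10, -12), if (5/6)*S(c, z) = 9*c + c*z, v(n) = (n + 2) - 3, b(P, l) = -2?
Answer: 922/5 ≈ 184.40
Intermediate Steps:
v(n) = -1 + n (v(n) = (2 + n) - 3 = -1 + n)
G = 0 (G = (1 - 3)*0 = -2*0 = 0)
S(c, z) = 54*c/5 + 6*c*z/5 (S(c, z) = 6*(9*c + c*z)/5 = 54*c/5 + 6*c*z/5)
v(-9) + S(-9, G)*b(10, -12) = (-1 - 9) + ((6/5)*(-9)*(9 + 0))*(-2) = -10 + ((6/5)*(-9)*9)*(-2) = -10 - 486/5*(-2) = -10 + 972/5 = 922/5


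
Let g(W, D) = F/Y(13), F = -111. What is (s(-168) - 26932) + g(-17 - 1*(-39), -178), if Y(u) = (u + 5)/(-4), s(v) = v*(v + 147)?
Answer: -70138/3 ≈ -23379.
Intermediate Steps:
s(v) = v*(147 + v)
Y(u) = -5/4 - u/4 (Y(u) = (5 + u)*(-¼) = -5/4 - u/4)
g(W, D) = 74/3 (g(W, D) = -111/(-5/4 - ¼*13) = -111/(-5/4 - 13/4) = -111/(-9/2) = -111*(-2/9) = 74/3)
(s(-168) - 26932) + g(-17 - 1*(-39), -178) = (-168*(147 - 168) - 26932) + 74/3 = (-168*(-21) - 26932) + 74/3 = (3528 - 26932) + 74/3 = -23404 + 74/3 = -70138/3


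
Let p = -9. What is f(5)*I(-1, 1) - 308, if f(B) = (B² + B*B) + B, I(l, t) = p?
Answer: -803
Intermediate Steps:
I(l, t) = -9
f(B) = B + 2*B² (f(B) = (B² + B²) + B = 2*B² + B = B + 2*B²)
f(5)*I(-1, 1) - 308 = (5*(1 + 2*5))*(-9) - 308 = (5*(1 + 10))*(-9) - 308 = (5*11)*(-9) - 308 = 55*(-9) - 308 = -495 - 308 = -803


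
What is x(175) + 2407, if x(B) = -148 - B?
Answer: 2084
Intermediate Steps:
x(175) + 2407 = (-148 - 1*175) + 2407 = (-148 - 175) + 2407 = -323 + 2407 = 2084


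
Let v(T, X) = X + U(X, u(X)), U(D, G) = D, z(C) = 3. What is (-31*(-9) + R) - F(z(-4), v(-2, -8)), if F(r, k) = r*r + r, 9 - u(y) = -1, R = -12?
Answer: 255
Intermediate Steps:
u(y) = 10 (u(y) = 9 - 1*(-1) = 9 + 1 = 10)
v(T, X) = 2*X (v(T, X) = X + X = 2*X)
F(r, k) = r + r² (F(r, k) = r² + r = r + r²)
(-31*(-9) + R) - F(z(-4), v(-2, -8)) = (-31*(-9) - 12) - 3*(1 + 3) = (279 - 12) - 3*4 = 267 - 1*12 = 267 - 12 = 255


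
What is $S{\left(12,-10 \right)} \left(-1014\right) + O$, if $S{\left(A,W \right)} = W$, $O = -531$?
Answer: $9609$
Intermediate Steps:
$S{\left(12,-10 \right)} \left(-1014\right) + O = \left(-10\right) \left(-1014\right) - 531 = 10140 - 531 = 9609$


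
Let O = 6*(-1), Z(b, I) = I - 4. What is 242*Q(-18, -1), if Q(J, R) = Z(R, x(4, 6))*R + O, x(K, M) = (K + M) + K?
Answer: -3872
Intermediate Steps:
x(K, M) = M + 2*K
Z(b, I) = -4 + I
O = -6
Q(J, R) = -6 + 10*R (Q(J, R) = (-4 + (6 + 2*4))*R - 6 = (-4 + (6 + 8))*R - 6 = (-4 + 14)*R - 6 = 10*R - 6 = -6 + 10*R)
242*Q(-18, -1) = 242*(-6 + 10*(-1)) = 242*(-6 - 10) = 242*(-16) = -3872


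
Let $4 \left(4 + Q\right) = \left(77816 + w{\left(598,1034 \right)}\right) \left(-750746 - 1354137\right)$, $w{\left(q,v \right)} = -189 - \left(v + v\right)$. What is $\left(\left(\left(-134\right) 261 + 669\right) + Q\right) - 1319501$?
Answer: $- \frac{159048269837}{4} \approx -3.9762 \cdot 10^{10}$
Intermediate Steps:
$w{\left(q,v \right)} = -189 - 2 v$
$Q = - \frac{159042854613}{4}$ ($Q = -4 + \frac{\left(77816 - 2257\right) \left(-750746 - 1354137\right)}{4} = -4 + \frac{\left(77816 - 2257\right) \left(-2104883\right)}{4} = -4 + \frac{75559 \left(-2104883\right)}{4} = -4 + \frac{1}{4} \left(-159042854597\right) = -4 - \frac{159042854597}{4} = - \frac{159042854613}{4} \approx -3.9761 \cdot 10^{10}$)
$\left(\left(\left(-134\right) 261 + 669\right) + Q\right) - 1319501 = \left(\left(\left(-134\right) 261 + 669\right) - \frac{159042854613}{4}\right) - 1319501 = \left(\left(-34974 + 669\right) - \frac{159042854613}{4}\right) - 1319501 = \left(-34305 - \frac{159042854613}{4}\right) - 1319501 = - \frac{159042991833}{4} - 1319501 = - \frac{159048269837}{4}$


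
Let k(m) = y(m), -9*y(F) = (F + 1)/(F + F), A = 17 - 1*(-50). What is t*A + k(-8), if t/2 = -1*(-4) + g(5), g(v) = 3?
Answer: 135065/144 ≈ 937.95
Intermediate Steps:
A = 67 (A = 17 + 50 = 67)
y(F) = -(1 + F)/(18*F) (y(F) = -(F + 1)/(9*(F + F)) = -(1 + F)/(9*(2*F)) = -(1 + F)*1/(2*F)/9 = -(1 + F)/(18*F))
t = 14 (t = 2*(-1*(-4) + 3) = 2*(4 + 3) = 2*7 = 14)
k(m) = (-1 - m)/(18*m)
t*A + k(-8) = 14*67 + (1/18)*(-1 - 1*(-8))/(-8) = 938 + (1/18)*(-1/8)*(-1 + 8) = 938 + (1/18)*(-1/8)*7 = 938 - 7/144 = 135065/144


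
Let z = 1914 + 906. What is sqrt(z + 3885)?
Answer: 3*sqrt(745) ≈ 81.884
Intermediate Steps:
z = 2820
sqrt(z + 3885) = sqrt(2820 + 3885) = sqrt(6705) = 3*sqrt(745)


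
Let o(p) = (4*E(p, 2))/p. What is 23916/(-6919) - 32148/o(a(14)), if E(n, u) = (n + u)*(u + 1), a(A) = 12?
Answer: -111383418/48433 ≈ -2299.7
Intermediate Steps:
E(n, u) = (1 + u)*(n + u) (E(n, u) = (n + u)*(1 + u) = (1 + u)*(n + u))
o(p) = (24 + 12*p)/p (o(p) = (4*(p + 2 + 2² + p*2))/p = (4*(p + 2 + 4 + 2*p))/p = (4*(6 + 3*p))/p = (24 + 12*p)/p)
23916/(-6919) - 32148/o(a(14)) = 23916/(-6919) - 32148/(12 + 24/12) = 23916*(-1/6919) - 32148/(12 + 24*(1/12)) = -23916/6919 - 32148/(12 + 2) = -23916/6919 - 32148/14 = -23916/6919 - 32148*1/14 = -23916/6919 - 16074/7 = -111383418/48433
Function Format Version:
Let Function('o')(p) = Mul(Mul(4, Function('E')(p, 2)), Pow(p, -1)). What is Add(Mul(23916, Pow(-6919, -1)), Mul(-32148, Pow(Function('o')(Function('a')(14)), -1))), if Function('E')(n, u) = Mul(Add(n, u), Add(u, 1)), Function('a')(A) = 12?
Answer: Rational(-111383418, 48433) ≈ -2299.7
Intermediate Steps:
Function('E')(n, u) = Mul(Add(1, u), Add(n, u)) (Function('E')(n, u) = Mul(Add(n, u), Add(1, u)) = Mul(Add(1, u), Add(n, u)))
Function('o')(p) = Mul(Pow(p, -1), Add(24, Mul(12, p))) (Function('o')(p) = Mul(Mul(4, Add(p, 2, Pow(2, 2), Mul(p, 2))), Pow(p, -1)) = Mul(Mul(4, Add(p, 2, 4, Mul(2, p))), Pow(p, -1)) = Mul(Mul(4, Add(6, Mul(3, p))), Pow(p, -1)) = Mul(Add(24, Mul(12, p)), Pow(p, -1)) = Mul(Pow(p, -1), Add(24, Mul(12, p))))
Add(Mul(23916, Pow(-6919, -1)), Mul(-32148, Pow(Function('o')(Function('a')(14)), -1))) = Add(Mul(23916, Pow(-6919, -1)), Mul(-32148, Pow(Add(12, Mul(24, Pow(12, -1))), -1))) = Add(Mul(23916, Rational(-1, 6919)), Mul(-32148, Pow(Add(12, Mul(24, Rational(1, 12))), -1))) = Add(Rational(-23916, 6919), Mul(-32148, Pow(Add(12, 2), -1))) = Add(Rational(-23916, 6919), Mul(-32148, Pow(14, -1))) = Add(Rational(-23916, 6919), Mul(-32148, Rational(1, 14))) = Add(Rational(-23916, 6919), Rational(-16074, 7)) = Rational(-111383418, 48433)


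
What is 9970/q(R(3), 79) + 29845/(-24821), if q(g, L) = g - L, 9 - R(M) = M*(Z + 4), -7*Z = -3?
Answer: -1749657225/14470643 ≈ -120.91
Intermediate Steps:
Z = 3/7 (Z = -⅐*(-3) = 3/7 ≈ 0.42857)
R(M) = 9 - 31*M/7 (R(M) = 9 - M*(3/7 + 4) = 9 - M*31/7 = 9 - 31*M/7)
9970/q(R(3), 79) + 29845/(-24821) = 9970/((9 - 31/7*3) - 1*79) + 29845/(-24821) = 9970/((9 - 93/7) - 79) + 29845*(-1/24821) = 9970/(-30/7 - 79) - 29845/24821 = 9970/(-583/7) - 29845/24821 = 9970*(-7/583) - 29845/24821 = -69790/583 - 29845/24821 = -1749657225/14470643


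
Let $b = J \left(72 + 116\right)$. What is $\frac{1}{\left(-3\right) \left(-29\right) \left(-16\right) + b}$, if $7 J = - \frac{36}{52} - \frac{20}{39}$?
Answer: $- \frac{273}{388852} \approx -0.00070207$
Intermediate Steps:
$J = - \frac{47}{273}$ ($J = \frac{- \frac{36}{52} - \frac{20}{39}}{7} = \frac{\left(-36\right) \frac{1}{52} - \frac{20}{39}}{7} = \frac{- \frac{9}{13} - \frac{20}{39}}{7} = \frac{1}{7} \left(- \frac{47}{39}\right) = - \frac{47}{273} \approx -0.17216$)
$b = - \frac{8836}{273}$ ($b = - \frac{47 \left(72 + 116\right)}{273} = \left(- \frac{47}{273}\right) 188 = - \frac{8836}{273} \approx -32.366$)
$\frac{1}{\left(-3\right) \left(-29\right) \left(-16\right) + b} = \frac{1}{\left(-3\right) \left(-29\right) \left(-16\right) - \frac{8836}{273}} = \frac{1}{87 \left(-16\right) - \frac{8836}{273}} = \frac{1}{-1392 - \frac{8836}{273}} = \frac{1}{- \frac{388852}{273}} = - \frac{273}{388852}$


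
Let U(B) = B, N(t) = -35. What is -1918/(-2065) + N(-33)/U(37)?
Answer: -187/10915 ≈ -0.017132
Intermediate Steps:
-1918/(-2065) + N(-33)/U(37) = -1918/(-2065) - 35/37 = -1918*(-1/2065) - 35*1/37 = 274/295 - 35/37 = -187/10915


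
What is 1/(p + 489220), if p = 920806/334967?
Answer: 334967/163873476546 ≈ 2.0441e-6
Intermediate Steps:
p = 920806/334967 (p = 920806*(1/334967) = 920806/334967 ≈ 2.7489)
1/(p + 489220) = 1/(920806/334967 + 489220) = 1/(163873476546/334967) = 334967/163873476546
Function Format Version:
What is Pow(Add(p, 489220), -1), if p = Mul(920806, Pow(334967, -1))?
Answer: Rational(334967, 163873476546) ≈ 2.0441e-6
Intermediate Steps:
p = Rational(920806, 334967) (p = Mul(920806, Rational(1, 334967)) = Rational(920806, 334967) ≈ 2.7489)
Pow(Add(p, 489220), -1) = Pow(Add(Rational(920806, 334967), 489220), -1) = Pow(Rational(163873476546, 334967), -1) = Rational(334967, 163873476546)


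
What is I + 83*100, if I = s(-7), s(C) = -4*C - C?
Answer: 8335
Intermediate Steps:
s(C) = -5*C
I = 35 (I = -5*(-7) = 35)
I + 83*100 = 35 + 83*100 = 35 + 8300 = 8335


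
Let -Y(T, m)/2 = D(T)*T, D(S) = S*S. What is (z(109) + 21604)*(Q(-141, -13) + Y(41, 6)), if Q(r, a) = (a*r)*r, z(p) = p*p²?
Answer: -521775074735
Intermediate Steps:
D(S) = S²
z(p) = p³
Q(r, a) = a*r²
Y(T, m) = -2*T³ (Y(T, m) = -2*T²*T = -2*T³)
(z(109) + 21604)*(Q(-141, -13) + Y(41, 6)) = (109³ + 21604)*(-13*(-141)² - 2*41³) = (1295029 + 21604)*(-13*19881 - 2*68921) = 1316633*(-258453 - 137842) = 1316633*(-396295) = -521775074735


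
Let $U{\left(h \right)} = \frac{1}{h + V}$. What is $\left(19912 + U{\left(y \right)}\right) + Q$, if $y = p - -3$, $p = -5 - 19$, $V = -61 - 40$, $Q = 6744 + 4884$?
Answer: $\frac{3847879}{122} \approx 31540.0$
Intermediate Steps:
$Q = 11628$
$V = -101$
$p = -24$
$y = -21$ ($y = -24 - -3 = -24 + 3 = -21$)
$U{\left(h \right)} = \frac{1}{-101 + h}$ ($U{\left(h \right)} = \frac{1}{h - 101} = \frac{1}{-101 + h}$)
$\left(19912 + U{\left(y \right)}\right) + Q = \left(19912 + \frac{1}{-101 - 21}\right) + 11628 = \left(19912 + \frac{1}{-122}\right) + 11628 = \left(19912 - \frac{1}{122}\right) + 11628 = \frac{2429263}{122} + 11628 = \frac{3847879}{122}$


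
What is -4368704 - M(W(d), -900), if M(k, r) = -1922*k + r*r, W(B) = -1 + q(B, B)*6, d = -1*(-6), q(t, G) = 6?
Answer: -5111434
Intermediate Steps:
d = 6
W(B) = 35 (W(B) = -1 + 6*6 = -1 + 36 = 35)
M(k, r) = r² - 1922*k (M(k, r) = -1922*k + r² = r² - 1922*k)
-4368704 - M(W(d), -900) = -4368704 - ((-900)² - 1922*35) = -4368704 - (810000 - 67270) = -4368704 - 1*742730 = -4368704 - 742730 = -5111434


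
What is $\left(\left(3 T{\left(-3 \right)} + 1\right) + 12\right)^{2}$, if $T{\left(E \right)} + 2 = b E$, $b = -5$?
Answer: $2704$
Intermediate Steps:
$T{\left(E \right)} = -2 - 5 E$
$\left(\left(3 T{\left(-3 \right)} + 1\right) + 12\right)^{2} = \left(\left(3 \left(-2 - -15\right) + 1\right) + 12\right)^{2} = \left(\left(3 \left(-2 + 15\right) + 1\right) + 12\right)^{2} = \left(\left(3 \cdot 13 + 1\right) + 12\right)^{2} = \left(\left(39 + 1\right) + 12\right)^{2} = \left(40 + 12\right)^{2} = 52^{2} = 2704$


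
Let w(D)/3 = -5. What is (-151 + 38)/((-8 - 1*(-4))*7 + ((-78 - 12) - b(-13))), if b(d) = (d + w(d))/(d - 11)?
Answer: 678/715 ≈ 0.94825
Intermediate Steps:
w(D) = -15 (w(D) = 3*(-5) = -15)
b(d) = (-15 + d)/(-11 + d) (b(d) = (d - 15)/(d - 11) = (-15 + d)/(-11 + d))
(-151 + 38)/((-8 - 1*(-4))*7 + ((-78 - 12) - b(-13))) = (-151 + 38)/((-8 - 1*(-4))*7 + ((-78 - 12) - (-15 - 13)/(-11 - 13))) = -113/((-8 + 4)*7 + (-90 - (-28)/(-24))) = -113/(-4*7 + (-90 - (-1)*(-28)/24)) = -113/(-28 + (-90 - 1*7/6)) = -113/(-28 + (-90 - 7/6)) = -113/(-28 - 547/6) = -113/(-715/6) = -113*(-6/715) = 678/715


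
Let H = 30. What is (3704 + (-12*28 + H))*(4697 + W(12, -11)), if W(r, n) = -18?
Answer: 15899242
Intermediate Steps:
(3704 + (-12*28 + H))*(4697 + W(12, -11)) = (3704 + (-12*28 + 30))*(4697 - 18) = (3704 + (-336 + 30))*4679 = (3704 - 306)*4679 = 3398*4679 = 15899242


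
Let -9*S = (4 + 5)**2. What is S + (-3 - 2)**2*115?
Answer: 2866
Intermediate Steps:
S = -9 (S = -(4 + 5)**2/9 = -1/9*9**2 = -1/9*81 = -9)
S + (-3 - 2)**2*115 = -9 + (-3 - 2)**2*115 = -9 + (-5)**2*115 = -9 + 25*115 = -9 + 2875 = 2866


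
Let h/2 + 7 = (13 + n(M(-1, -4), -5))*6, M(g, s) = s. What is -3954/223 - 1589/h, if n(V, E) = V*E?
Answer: -1864775/85186 ≈ -21.891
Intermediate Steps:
n(V, E) = E*V
h = 382 (h = -14 + 2*((13 - 5*(-4))*6) = -14 + 2*((13 + 20)*6) = -14 + 2*(33*6) = -14 + 2*198 = -14 + 396 = 382)
-3954/223 - 1589/h = -3954/223 - 1589/382 = -1864775/85186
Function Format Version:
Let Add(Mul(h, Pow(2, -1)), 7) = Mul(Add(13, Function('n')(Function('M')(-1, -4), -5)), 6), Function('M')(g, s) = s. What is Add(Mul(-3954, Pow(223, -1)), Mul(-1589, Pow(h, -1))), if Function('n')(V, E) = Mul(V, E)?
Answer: Rational(-1864775, 85186) ≈ -21.891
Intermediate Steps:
Function('n')(V, E) = Mul(E, V)
h = 382 (h = Add(-14, Mul(2, Mul(Add(13, Mul(-5, -4)), 6))) = Add(-14, Mul(2, Mul(Add(13, 20), 6))) = Add(-14, Mul(2, Mul(33, 6))) = Add(-14, Mul(2, 198)) = Add(-14, 396) = 382)
Add(Mul(-3954, Pow(223, -1)), Mul(-1589, Pow(h, -1))) = Add(Mul(-3954, Pow(223, -1)), Mul(-1589, Pow(382, -1))) = Add(Mul(-3954, Rational(1, 223)), Mul(-1589, Rational(1, 382))) = Add(Rational(-3954, 223), Rational(-1589, 382)) = Rational(-1864775, 85186)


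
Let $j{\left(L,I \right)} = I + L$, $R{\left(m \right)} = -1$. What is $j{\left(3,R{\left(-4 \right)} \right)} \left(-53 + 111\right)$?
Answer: $116$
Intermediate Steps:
$j{\left(3,R{\left(-4 \right)} \right)} \left(-53 + 111\right) = \left(-1 + 3\right) \left(-53 + 111\right) = 2 \cdot 58 = 116$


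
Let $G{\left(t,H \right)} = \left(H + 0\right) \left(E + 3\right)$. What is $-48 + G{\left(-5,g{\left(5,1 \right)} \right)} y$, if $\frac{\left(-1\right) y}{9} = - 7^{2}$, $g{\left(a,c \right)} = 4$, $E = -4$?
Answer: $-1812$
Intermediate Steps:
$G{\left(t,H \right)} = - H$ ($G{\left(t,H \right)} = \left(H + 0\right) \left(-4 + 3\right) = H \left(-1\right) = - H$)
$y = 441$ ($y = - 9 \left(- 7^{2}\right) = - 9 \left(\left(-1\right) 49\right) = \left(-9\right) \left(-49\right) = 441$)
$-48 + G{\left(-5,g{\left(5,1 \right)} \right)} y = -48 + \left(-1\right) 4 \cdot 441 = -48 - 1764 = -1812$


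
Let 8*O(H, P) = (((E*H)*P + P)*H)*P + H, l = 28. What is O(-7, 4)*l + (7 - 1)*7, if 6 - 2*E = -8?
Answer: 37667/2 ≈ 18834.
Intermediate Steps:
E = 7 (E = 3 - 1/2*(-8) = 3 + 4 = 7)
O(H, P) = H/8 + H*P*(P + 7*H*P)/8 (O(H, P) = ((((7*H)*P + P)*H)*P + H)/8 = (((7*H*P + P)*H)*P + H)/8 = (((P + 7*H*P)*H)*P + H)/8 = ((H*(P + 7*H*P))*P + H)/8 = (H*P*(P + 7*H*P) + H)/8 = (H + H*P*(P + 7*H*P))/8 = H/8 + H*P*(P + 7*H*P)/8)
O(-7, 4)*l + (7 - 1)*7 = ((1/8)*(-7)*(1 + 4**2 + 7*(-7)*4**2))*28 + (7 - 1)*7 = ((1/8)*(-7)*(1 + 16 + 7*(-7)*16))*28 + 6*7 = ((1/8)*(-7)*(1 + 16 - 784))*28 + 42 = ((1/8)*(-7)*(-767))*28 + 42 = (5369/8)*28 + 42 = 37583/2 + 42 = 37667/2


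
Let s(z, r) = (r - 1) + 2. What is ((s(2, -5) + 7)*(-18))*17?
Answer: -918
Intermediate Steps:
s(z, r) = 1 + r (s(z, r) = (-1 + r) + 2 = 1 + r)
((s(2, -5) + 7)*(-18))*17 = (((1 - 5) + 7)*(-18))*17 = ((-4 + 7)*(-18))*17 = (3*(-18))*17 = -54*17 = -918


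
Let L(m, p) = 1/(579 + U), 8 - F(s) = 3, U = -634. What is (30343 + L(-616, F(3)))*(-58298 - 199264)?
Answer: -429835949568/55 ≈ -7.8152e+9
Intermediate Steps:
F(s) = 5 (F(s) = 8 - 1*3 = 8 - 3 = 5)
L(m, p) = -1/55 (L(m, p) = 1/(579 - 634) = 1/(-55) = -1/55)
(30343 + L(-616, F(3)))*(-58298 - 199264) = (30343 - 1/55)*(-58298 - 199264) = (1668864/55)*(-257562) = -429835949568/55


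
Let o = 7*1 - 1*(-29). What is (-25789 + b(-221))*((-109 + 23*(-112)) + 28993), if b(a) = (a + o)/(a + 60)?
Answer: -109226711952/161 ≈ -6.7843e+8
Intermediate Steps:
o = 36 (o = 7 + 29 = 36)
b(a) = (36 + a)/(60 + a) (b(a) = (a + 36)/(a + 60) = (36 + a)/(60 + a))
(-25789 + b(-221))*((-109 + 23*(-112)) + 28993) = (-25789 + (36 - 221)/(60 - 221))*((-109 + 23*(-112)) + 28993) = (-25789 - 185/(-161))*((-109 - 2576) + 28993) = (-25789 - 1/161*(-185))*(-2685 + 28993) = (-25789 + 185/161)*26308 = -4151844/161*26308 = -109226711952/161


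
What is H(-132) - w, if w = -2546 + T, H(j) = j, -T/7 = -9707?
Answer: -65535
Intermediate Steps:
T = 67949 (T = -7*(-9707) = 67949)
w = 65403 (w = -2546 + 67949 = 65403)
H(-132) - w = -132 - 1*65403 = -132 - 65403 = -65535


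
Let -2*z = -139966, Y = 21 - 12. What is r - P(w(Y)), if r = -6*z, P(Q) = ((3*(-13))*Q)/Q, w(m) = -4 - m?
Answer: -419859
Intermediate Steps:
Y = 9
z = 69983 (z = -½*(-139966) = 69983)
P(Q) = -39 (P(Q) = (-39*Q)/Q = -39)
r = -419898 (r = -6*69983 = -419898)
r - P(w(Y)) = -419898 - 1*(-39) = -419898 + 39 = -419859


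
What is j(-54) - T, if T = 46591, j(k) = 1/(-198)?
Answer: -9225019/198 ≈ -46591.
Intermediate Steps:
j(k) = -1/198
j(-54) - T = -1/198 - 1*46591 = -1/198 - 46591 = -9225019/198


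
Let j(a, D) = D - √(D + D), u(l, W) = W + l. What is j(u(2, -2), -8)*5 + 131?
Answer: 91 - 20*I ≈ 91.0 - 20.0*I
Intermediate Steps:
j(a, D) = D - √2*√D (j(a, D) = D - √(2*D) = D - √2*√D)
j(u(2, -2), -8)*5 + 131 = (-8 - √2*√(-8))*5 + 131 = (-8 - √2*2*I*√2)*5 + 131 = (-8 - 4*I)*5 + 131 = (-40 - 20*I) + 131 = 91 - 20*I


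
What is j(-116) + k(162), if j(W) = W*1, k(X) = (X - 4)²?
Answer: 24848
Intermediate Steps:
k(X) = (-4 + X)²
j(W) = W
j(-116) + k(162) = -116 + (-4 + 162)² = -116 + 158² = -116 + 24964 = 24848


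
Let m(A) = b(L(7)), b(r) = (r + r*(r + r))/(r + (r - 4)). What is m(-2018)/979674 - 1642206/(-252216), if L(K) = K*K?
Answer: 1050214697633/161294507034 ≈ 6.5112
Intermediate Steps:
L(K) = K²
b(r) = (r + 2*r²)/(-4 + 2*r) (b(r) = (r + r*(2*r))/(r + (-4 + r)) = (r + 2*r²)/(-4 + 2*r))
m(A) = 4851/94 (m(A) = (½)*7²*(1 + 2*7²)/(-2 + 7²) = (½)*49*(1 + 2*49)/(-2 + 49) = (½)*49*(1 + 98)/47 = (½)*49*(1/47)*99 = 4851/94)
m(-2018)/979674 - 1642206/(-252216) = (4851/94)/979674 - 1642206/(-252216) = (4851/94)*(1/979674) - 1642206*(-1/252216) = 1617/30696452 + 273701/42036 = 1050214697633/161294507034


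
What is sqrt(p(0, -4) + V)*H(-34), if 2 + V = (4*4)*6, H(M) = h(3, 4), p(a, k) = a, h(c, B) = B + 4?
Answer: 8*sqrt(94) ≈ 77.563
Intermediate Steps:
h(c, B) = 4 + B
H(M) = 8 (H(M) = 4 + 4 = 8)
V = 94 (V = -2 + (4*4)*6 = -2 + 16*6 = -2 + 96 = 94)
sqrt(p(0, -4) + V)*H(-34) = sqrt(0 + 94)*8 = sqrt(94)*8 = 8*sqrt(94)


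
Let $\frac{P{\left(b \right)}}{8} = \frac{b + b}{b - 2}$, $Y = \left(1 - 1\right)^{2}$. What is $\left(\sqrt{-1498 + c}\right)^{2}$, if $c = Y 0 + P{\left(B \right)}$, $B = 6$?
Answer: $-1474$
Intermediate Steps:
$Y = 0$ ($Y = 0^{2} = 0$)
$P{\left(b \right)} = \frac{16 b}{-2 + b}$ ($P{\left(b \right)} = 8 \frac{b + b}{b - 2} = 8 \frac{2 b}{-2 + b} = \frac{16 b}{-2 + b}$)
$c = 24$ ($c = 0 \cdot 0 + 16 \cdot 6 \frac{1}{-2 + 6} = 0 + 16 \cdot 6 \cdot \frac{1}{4} = 0 + 24 = 24$)
$\left(\sqrt{-1498 + c}\right)^{2} = \left(\sqrt{-1498 + 24}\right)^{2} = \left(\sqrt{-1474}\right)^{2} = \left(i \sqrt{1474}\right)^{2} = -1474$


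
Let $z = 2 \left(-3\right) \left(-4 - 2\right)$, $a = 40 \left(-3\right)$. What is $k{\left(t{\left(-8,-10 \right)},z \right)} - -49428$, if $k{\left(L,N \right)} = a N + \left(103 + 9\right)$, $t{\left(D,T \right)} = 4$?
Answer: $45220$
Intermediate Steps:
$a = -120$
$z = 36$ ($z = - 6 \left(-4 - 2\right) = \left(-6\right) \left(-6\right) = 36$)
$k{\left(L,N \right)} = 112 - 120 N$ ($k{\left(L,N \right)} = - 120 N + \left(103 + 9\right) = - 120 N + 112 = 112 - 120 N$)
$k{\left(t{\left(-8,-10 \right)},z \right)} - -49428 = \left(112 - 4320\right) - -49428 = \left(112 - 4320\right) + 49428 = -4208 + 49428 = 45220$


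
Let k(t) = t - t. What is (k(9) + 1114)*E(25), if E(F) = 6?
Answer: 6684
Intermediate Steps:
k(t) = 0
(k(9) + 1114)*E(25) = (0 + 1114)*6 = 1114*6 = 6684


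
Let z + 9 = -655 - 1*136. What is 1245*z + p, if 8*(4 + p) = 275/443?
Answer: -3529837901/3544 ≈ -9.9600e+5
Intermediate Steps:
p = -13901/3544 (p = -4 + (275/443)/8 = -4 + (275*(1/443))/8 = -4 + (1/8)*(275/443) = -4 + 275/3544 = -13901/3544 ≈ -3.9224)
z = -800 (z = -9 + (-655 - 1*136) = -9 + (-655 - 136) = -9 - 791 = -800)
1245*z + p = 1245*(-800) - 13901/3544 = -996000 - 13901/3544 = -3529837901/3544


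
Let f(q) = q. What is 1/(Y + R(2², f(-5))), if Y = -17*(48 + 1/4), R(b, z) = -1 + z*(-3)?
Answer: -4/3225 ≈ -0.0012403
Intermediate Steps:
R(b, z) = -1 - 3*z
Y = -3281/4 (Y = -17*(48 + ¼) = -17*193/4 = -3281/4 ≈ -820.25)
1/(Y + R(2², f(-5))) = 1/(-3281/4 + (-1 - 3*(-5))) = 1/(-3281/4 + (-1 + 15)) = 1/(-3281/4 + 14) = 1/(-3225/4) = -4/3225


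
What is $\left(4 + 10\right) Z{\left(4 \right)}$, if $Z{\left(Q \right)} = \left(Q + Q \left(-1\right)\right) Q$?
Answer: $0$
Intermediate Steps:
$Z{\left(Q \right)} = 0$ ($Z{\left(Q \right)} = \left(Q - Q\right) Q = 0 Q = 0$)
$\left(4 + 10\right) Z{\left(4 \right)} = \left(4 + 10\right) 0 = 14 \cdot 0 = 0$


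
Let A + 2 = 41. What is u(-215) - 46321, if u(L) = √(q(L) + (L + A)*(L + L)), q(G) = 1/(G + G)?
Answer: -46321 + √13993231570/430 ≈ -46046.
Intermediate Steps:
A = 39 (A = -2 + 41 = 39)
q(G) = 1/(2*G)
u(L) = √(1/(2*L) + 2*L*(39 + L)) (u(L) = √(1/(2*L) + (L + 39)*(L + L)) = √(1/(2*L) + (39 + L)*(2*L)) = √(1/(2*L) + 2*L*(39 + L)))
u(-215) - 46321 = √2*√(1/(-215) + 4*(-215)*(39 - 215))/2 - 46321 = √2*√(-1/215 + 4*(-215)*(-176))/2 - 46321 = √2*√(-1/215 + 151360)/2 - 46321 = √2*√(32542399/215)/2 - 46321 = √2*(√6996615785/215)/2 - 46321 = √13993231570/430 - 46321 = -46321 + √13993231570/430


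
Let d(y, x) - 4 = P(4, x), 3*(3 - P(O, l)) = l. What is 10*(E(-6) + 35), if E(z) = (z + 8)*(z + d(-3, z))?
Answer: 410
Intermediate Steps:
P(O, l) = 3 - l/3
d(y, x) = 7 - x/3 (d(y, x) = 4 + (3 - x/3) = 7 - x/3)
E(z) = (7 + 2*z/3)*(8 + z) (E(z) = (z + 8)*(z + (7 - z/3)) = (8 + z)*(7 + 2*z/3) = (7 + 2*z/3)*(8 + z))
10*(E(-6) + 35) = 10*((56 + (⅔)*(-6)² + (37/3)*(-6)) + 35) = 10*((56 + (⅔)*36 - 74) + 35) = 10*((56 + 24 - 74) + 35) = 10*(6 + 35) = 10*41 = 410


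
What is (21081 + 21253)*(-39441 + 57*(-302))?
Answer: -2398432770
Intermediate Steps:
(21081 + 21253)*(-39441 + 57*(-302)) = 42334*(-39441 - 17214) = 42334*(-56655) = -2398432770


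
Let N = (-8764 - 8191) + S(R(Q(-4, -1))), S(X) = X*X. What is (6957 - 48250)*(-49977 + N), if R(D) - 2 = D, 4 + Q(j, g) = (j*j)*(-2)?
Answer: 2716088368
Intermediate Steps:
Q(j, g) = -4 - 2*j**2 (Q(j, g) = -4 + (j*j)*(-2) = -4 + j**2*(-2) = -4 - 2*j**2)
R(D) = 2 + D
S(X) = X**2
N = -15799 (N = (-8764 - 8191) + (2 + (-4 - 2*(-4)**2))**2 = -16955 + (2 + (-4 - 2*16))**2 = -16955 + (2 + (-4 - 32))**2 = -16955 + (2 - 36)**2 = -16955 + (-34)**2 = -16955 + 1156 = -15799)
(6957 - 48250)*(-49977 + N) = (6957 - 48250)*(-49977 - 15799) = -41293*(-65776) = 2716088368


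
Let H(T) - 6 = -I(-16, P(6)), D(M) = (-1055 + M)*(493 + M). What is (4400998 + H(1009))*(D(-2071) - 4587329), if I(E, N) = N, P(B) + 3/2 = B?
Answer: 3041081852501/2 ≈ 1.5205e+12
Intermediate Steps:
P(B) = -3/2 + B
H(T) = 3/2 (H(T) = 6 - (-3/2 + 6) = 6 - 1*9/2 = 6 - 9/2 = 3/2)
(4400998 + H(1009))*(D(-2071) - 4587329) = (4400998 + 3/2)*((-520115 + (-2071)² - 562*(-2071)) - 4587329) = 8801999*((-520115 + 4289041 + 1163902) - 4587329)/2 = 8801999*(4932828 - 4587329)/2 = (8801999/2)*345499 = 3041081852501/2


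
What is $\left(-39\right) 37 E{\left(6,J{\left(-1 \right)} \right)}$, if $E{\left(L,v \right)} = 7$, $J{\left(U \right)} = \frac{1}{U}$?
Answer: $-10101$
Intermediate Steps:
$\left(-39\right) 37 E{\left(6,J{\left(-1 \right)} \right)} = \left(-39\right) 37 \cdot 7 = \left(-1443\right) 7 = -10101$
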